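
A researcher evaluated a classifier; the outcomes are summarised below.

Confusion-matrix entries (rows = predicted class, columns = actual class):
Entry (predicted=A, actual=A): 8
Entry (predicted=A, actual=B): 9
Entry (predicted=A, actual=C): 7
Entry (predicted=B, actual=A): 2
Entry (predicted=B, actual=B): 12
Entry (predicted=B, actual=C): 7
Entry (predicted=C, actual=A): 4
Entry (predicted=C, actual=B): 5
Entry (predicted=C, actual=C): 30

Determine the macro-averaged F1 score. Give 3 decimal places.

Per-class F1 score (2·TP/(2·TP+FP+FN)):
  A: TP=8, FP=9+7=16, FN=2+4=6 → 16/38 = 0.4211
  B: TP=12, FP=2+7=9, FN=9+5=14 → 24/47 = 0.5106
  C: TP=30, FP=4+5=9, FN=7+7=14 → 60/83 = 0.7229
Macro-F1 score = mean = (0.4211 + 0.5106 + 0.7229) / 3 = 0.552

0.552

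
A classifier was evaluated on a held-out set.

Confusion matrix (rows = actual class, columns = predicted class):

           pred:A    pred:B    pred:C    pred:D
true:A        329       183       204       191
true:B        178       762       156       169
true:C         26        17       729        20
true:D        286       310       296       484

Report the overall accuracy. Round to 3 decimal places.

Accuracy = trace / total = (329+762+729+484=2304) / 4340 = 2304/4340 = 0.531

0.531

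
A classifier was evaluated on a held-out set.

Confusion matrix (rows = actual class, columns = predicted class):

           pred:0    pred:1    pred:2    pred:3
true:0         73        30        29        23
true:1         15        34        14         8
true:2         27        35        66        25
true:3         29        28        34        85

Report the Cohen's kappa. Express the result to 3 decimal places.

0.283

Observed agreement pₒ = trace/N = 258/555 = 0.4649
Expected agreement pₑ = Σ (rowᵢ·colᵢ)/N² = (155·144 + 71·127 + 153·143 + 176·141)/555² = 0.2533
κ = (pₒ − pₑ)/(1 − pₑ) = (0.4649 − 0.2533)/(1 − 0.2533) = 0.283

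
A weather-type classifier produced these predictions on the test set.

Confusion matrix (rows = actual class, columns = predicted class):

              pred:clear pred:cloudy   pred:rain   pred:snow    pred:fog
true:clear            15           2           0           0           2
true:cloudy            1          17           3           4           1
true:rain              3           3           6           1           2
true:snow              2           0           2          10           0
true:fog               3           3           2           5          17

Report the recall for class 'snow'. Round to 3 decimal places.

0.714

Treat 'snow' as positive and all other classes as negative.
recall = TP/(TP+FN).
snow: TP=10, FN=2+0+2+0=4 → 10/14 = 0.7143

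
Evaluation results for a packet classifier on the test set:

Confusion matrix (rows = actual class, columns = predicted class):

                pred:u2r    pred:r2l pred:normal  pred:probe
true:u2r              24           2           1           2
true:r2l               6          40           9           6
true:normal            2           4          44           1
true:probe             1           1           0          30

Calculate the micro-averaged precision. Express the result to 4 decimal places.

0.7977

Micro-averaging pools counts across classes: ΣTP=138, ΣFP=35, ΣFN=35.
Micro-precision = TP/(TP+FP) on pooled counts = 0.7977 (equals overall accuracy in single-label multiclass).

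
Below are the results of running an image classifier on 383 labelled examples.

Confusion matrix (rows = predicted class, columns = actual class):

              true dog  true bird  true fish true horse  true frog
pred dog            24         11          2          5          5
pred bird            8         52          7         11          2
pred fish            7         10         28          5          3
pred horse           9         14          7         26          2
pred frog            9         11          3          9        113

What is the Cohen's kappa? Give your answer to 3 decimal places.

0.523

Observed agreement pₒ = trace/N = 243/383 = 0.6345
Expected agreement pₑ = Σ (rowᵢ·colᵢ)/N² = (57·47 + 98·80 + 47·53 + 56·58 + 125·145)/383² = 0.2344
κ = (pₒ − pₑ)/(1 − pₑ) = (0.6345 − 0.2344)/(1 − 0.2344) = 0.523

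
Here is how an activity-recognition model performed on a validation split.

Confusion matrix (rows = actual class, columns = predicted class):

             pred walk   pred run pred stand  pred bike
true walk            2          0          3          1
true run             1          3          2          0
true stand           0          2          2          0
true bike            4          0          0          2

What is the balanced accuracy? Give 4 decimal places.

0.4167

Balanced accuracy = mean of per-class recall.
  walk: recall = 2/6 = 0.33333
  run: recall = 3/6 = 0.50000
  stand: recall = 2/4 = 0.50000
  bike: recall = 2/6 = 0.33333
Mean = (0.33333 + 0.50000 + 0.50000 + 0.33333) / 4 = 0.4167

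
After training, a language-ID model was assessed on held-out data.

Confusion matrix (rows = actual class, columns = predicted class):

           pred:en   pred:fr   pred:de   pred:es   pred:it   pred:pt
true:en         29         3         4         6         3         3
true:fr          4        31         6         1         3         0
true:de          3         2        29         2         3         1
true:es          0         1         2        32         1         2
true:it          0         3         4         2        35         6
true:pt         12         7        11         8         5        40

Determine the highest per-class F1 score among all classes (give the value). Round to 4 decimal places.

Per-class F1 score (2·TP/(2·TP+FP+FN)):
  en: TP=29, FP=4+3+0+0+12=19, FN=3+4+6+3+3=19 → 58/96 = 0.60417
  fr: TP=31, FP=3+2+1+3+7=16, FN=4+6+1+3+0=14 → 62/92 = 0.67391
  de: TP=29, FP=4+6+2+4+11=27, FN=3+2+2+3+1=11 → 58/96 = 0.60417
  es: TP=32, FP=6+1+2+2+8=19, FN=0+1+2+1+2=6 → 64/89 = 0.71910
  it: TP=35, FP=3+3+3+1+5=15, FN=0+3+4+2+6=15 → 70/100 = 0.70000
  pt: TP=40, FP=3+0+1+2+6=12, FN=12+7+11+8+5=43 → 80/135 = 0.59259
Highest is class 'es' with F1 score = 0.7191.

0.7191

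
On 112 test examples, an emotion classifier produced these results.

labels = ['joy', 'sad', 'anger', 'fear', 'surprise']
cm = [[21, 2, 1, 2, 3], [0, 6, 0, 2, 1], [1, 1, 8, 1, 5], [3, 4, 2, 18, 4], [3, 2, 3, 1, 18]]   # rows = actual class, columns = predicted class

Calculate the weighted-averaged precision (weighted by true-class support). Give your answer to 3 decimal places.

0.656

Per-class precision (TP/(TP+FP)):
  joy: TP=21, FP=0+1+3+3=7 → 21/28 = 0.7500
  sad: TP=6, FP=2+1+4+2=9 → 6/15 = 0.4000
  anger: TP=8, FP=1+0+2+3=6 → 8/14 = 0.5714
  fear: TP=18, FP=2+2+1+1=6 → 18/24 = 0.7500
  surprise: TP=18, FP=3+1+5+4=13 → 18/31 = 0.5806
Weighted-precision = Σ (supportᵢ/N)·precisionᵢ with N=112: (29/112)·0.7500 + (9/112)·0.4000 + (16/112)·0.5714 + (31/112)·0.7500 + (27/112)·0.5806 = 0.656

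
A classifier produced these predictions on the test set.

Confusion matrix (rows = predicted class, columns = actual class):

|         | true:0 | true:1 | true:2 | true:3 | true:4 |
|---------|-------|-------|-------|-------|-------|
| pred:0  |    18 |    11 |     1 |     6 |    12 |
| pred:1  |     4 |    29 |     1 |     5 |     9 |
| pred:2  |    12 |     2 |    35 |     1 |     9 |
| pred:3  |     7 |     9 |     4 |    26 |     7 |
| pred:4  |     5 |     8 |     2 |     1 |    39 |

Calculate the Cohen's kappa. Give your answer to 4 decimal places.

Observed agreement pₒ = trace/N = 147/263 = 0.55894
Expected agreement pₑ = Σ (rowᵢ·colᵢ)/N² = (46·48 + 59·48 + 43·59 + 39·53 + 76·55)/263² = 0.19986
κ = (pₒ − pₑ)/(1 − pₑ) = (0.55894 − 0.19986)/(1 − 0.19986) = 0.4488

0.4488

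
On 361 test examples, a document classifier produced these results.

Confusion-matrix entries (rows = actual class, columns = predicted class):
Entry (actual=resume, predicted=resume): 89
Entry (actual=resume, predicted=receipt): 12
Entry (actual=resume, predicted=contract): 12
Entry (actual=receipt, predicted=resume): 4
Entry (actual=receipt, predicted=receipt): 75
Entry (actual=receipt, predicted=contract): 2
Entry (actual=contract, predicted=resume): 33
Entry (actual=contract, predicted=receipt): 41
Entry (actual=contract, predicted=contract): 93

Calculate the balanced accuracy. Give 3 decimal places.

0.757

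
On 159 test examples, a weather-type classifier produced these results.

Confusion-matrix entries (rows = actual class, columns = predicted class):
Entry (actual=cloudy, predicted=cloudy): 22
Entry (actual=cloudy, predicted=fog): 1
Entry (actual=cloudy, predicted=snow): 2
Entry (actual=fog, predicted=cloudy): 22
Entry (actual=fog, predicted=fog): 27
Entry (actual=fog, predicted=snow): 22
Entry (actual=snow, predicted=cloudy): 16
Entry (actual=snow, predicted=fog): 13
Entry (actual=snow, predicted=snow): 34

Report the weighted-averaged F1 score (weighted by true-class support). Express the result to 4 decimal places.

0.5194

Per-class F1 score (2·TP/(2·TP+FP+FN)):
  cloudy: TP=22, FP=22+16=38, FN=1+2=3 → 44/85 = 0.51765
  fog: TP=27, FP=1+13=14, FN=22+22=44 → 54/112 = 0.48214
  snow: TP=34, FP=2+22=24, FN=16+13=29 → 68/121 = 0.56198
Weighted-F1 score = Σ (supportᵢ/N)·F1 scoreᵢ with N=159: (25/159)·0.51765 + (71/159)·0.48214 + (63/159)·0.56198 = 0.5194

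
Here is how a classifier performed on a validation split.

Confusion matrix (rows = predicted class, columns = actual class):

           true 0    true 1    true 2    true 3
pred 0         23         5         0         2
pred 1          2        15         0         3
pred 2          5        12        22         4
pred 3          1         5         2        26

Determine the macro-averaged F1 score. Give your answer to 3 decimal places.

0.673

Per-class F1 score (2·TP/(2·TP+FP+FN)):
  0: TP=23, FP=5+0+2=7, FN=2+5+1=8 → 46/61 = 0.7541
  1: TP=15, FP=2+0+3=5, FN=5+12+5=22 → 30/57 = 0.5263
  2: TP=22, FP=5+12+4=21, FN=0+0+2=2 → 44/67 = 0.6567
  3: TP=26, FP=1+5+2=8, FN=2+3+4=9 → 52/69 = 0.7536
Macro-F1 score = mean = (0.7541 + 0.5263 + 0.6567 + 0.7536) / 4 = 0.673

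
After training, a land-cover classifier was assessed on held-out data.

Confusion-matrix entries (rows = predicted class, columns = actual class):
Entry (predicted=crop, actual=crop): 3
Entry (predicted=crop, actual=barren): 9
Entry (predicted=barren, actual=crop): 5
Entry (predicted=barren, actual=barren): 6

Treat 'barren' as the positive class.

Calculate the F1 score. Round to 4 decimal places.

Precision = TP/(TP+FP) = 6/11 = 0.5455
Recall = TP/(TP+FN) = 6/15 = 0.4000
F1 = 2·TP/(2·TP+FP+FN) = 12/26 = 0.4615

0.4615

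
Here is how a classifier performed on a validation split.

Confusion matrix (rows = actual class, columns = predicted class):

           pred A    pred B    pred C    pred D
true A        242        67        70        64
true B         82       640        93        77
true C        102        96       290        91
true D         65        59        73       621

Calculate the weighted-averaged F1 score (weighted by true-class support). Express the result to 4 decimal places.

0.6561

Per-class F1 score (2·TP/(2·TP+FP+FN)):
  A: TP=242, FP=82+102+65=249, FN=67+70+64=201 → 484/934 = 0.51820
  B: TP=640, FP=67+96+59=222, FN=82+93+77=252 → 1280/1754 = 0.72976
  C: TP=290, FP=70+93+73=236, FN=102+96+91=289 → 580/1105 = 0.52489
  D: TP=621, FP=64+77+91=232, FN=65+59+73=197 → 1242/1671 = 0.74327
Weighted-F1 score = Σ (supportᵢ/N)·F1 scoreᵢ with N=2732: (443/2732)·0.51820 + (892/2732)·0.72976 + (579/2732)·0.52489 + (818/2732)·0.74327 = 0.6561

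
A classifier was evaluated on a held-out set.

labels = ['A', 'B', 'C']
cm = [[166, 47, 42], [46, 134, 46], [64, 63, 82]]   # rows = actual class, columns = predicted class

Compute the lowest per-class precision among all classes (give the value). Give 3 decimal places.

Per-class precision (TP/(TP+FP)):
  A: TP=166, FP=46+64=110 → 166/276 = 0.6014
  B: TP=134, FP=47+63=110 → 134/244 = 0.5492
  C: TP=82, FP=42+46=88 → 82/170 = 0.4824
Lowest is class 'C' with precision = 0.482.

0.482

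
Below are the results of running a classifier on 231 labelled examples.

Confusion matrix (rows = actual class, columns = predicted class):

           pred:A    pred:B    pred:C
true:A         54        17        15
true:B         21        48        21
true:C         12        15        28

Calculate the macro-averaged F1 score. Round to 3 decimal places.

Per-class F1 score (2·TP/(2·TP+FP+FN)):
  A: TP=54, FP=21+12=33, FN=17+15=32 → 108/173 = 0.6243
  B: TP=48, FP=17+15=32, FN=21+21=42 → 96/170 = 0.5647
  C: TP=28, FP=15+21=36, FN=12+15=27 → 56/119 = 0.4706
Macro-F1 score = mean = (0.6243 + 0.5647 + 0.4706) / 3 = 0.553

0.553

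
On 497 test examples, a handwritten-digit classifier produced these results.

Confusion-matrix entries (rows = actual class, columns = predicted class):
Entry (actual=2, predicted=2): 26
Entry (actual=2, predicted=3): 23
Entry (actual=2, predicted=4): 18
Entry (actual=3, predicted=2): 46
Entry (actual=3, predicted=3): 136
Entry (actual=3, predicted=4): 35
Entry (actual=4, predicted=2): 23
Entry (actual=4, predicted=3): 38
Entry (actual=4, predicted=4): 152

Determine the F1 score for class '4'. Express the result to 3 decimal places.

0.727

F1 score = 2·TP/(2·TP+FP+FN).
4: TP=152, FP=18+35=53, FN=23+38=61 → 304/418 = 0.7273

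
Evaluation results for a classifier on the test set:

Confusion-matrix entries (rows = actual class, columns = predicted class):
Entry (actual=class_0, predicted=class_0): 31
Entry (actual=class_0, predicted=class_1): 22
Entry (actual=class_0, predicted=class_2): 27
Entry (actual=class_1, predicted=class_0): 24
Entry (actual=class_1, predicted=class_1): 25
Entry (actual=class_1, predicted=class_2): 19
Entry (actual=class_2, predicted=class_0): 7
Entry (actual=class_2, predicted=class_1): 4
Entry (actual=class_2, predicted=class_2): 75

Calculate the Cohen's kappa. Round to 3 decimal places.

Observed agreement pₒ = trace/N = 131/234 = 0.5598
Expected agreement pₑ = Σ (rowᵢ·colᵢ)/N² = (80·62 + 68·51 + 86·121)/234² = 0.3440
κ = (pₒ − pₑ)/(1 − pₑ) = (0.5598 − 0.3440)/(1 − 0.3440) = 0.329

0.329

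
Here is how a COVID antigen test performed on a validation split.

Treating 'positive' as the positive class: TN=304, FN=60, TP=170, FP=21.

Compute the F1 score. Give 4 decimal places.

Precision = TP/(TP+FP) = 170/191 = 0.8901
Recall = TP/(TP+FN) = 170/230 = 0.7391
F1 = 2·TP/(2·TP+FP+FN) = 340/421 = 0.8076

0.8076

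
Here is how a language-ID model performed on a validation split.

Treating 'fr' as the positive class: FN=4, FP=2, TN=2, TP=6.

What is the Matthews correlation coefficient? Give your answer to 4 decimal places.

0.0913

MCC = (TP·TN − FP·FN) / √((TP+FP)(TP+FN)(TN+FP)(TN+FN))
Numerator = 6·2 − 2·4 = 4
Denominator = √(8·10·4·6) = √1920 = 43.8178
MCC = 4 / 43.8178 = 0.0913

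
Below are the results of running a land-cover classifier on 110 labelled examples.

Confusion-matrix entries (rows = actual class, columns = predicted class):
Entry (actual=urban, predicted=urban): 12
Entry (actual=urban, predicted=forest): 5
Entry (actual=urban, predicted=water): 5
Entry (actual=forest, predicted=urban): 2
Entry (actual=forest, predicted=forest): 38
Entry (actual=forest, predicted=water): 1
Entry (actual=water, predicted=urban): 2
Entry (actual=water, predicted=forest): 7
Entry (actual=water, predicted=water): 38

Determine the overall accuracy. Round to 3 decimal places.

0.800

Accuracy = trace / total = (12+38+38=88) / 110 = 88/110 = 0.800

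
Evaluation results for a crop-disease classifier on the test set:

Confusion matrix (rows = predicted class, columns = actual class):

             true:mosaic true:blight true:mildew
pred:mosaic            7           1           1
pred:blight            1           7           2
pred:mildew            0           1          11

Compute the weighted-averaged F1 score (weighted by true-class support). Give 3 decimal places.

0.809

Per-class F1 score (2·TP/(2·TP+FP+FN)):
  mosaic: TP=7, FP=1+1=2, FN=1+0=1 → 14/17 = 0.8235
  blight: TP=7, FP=1+2=3, FN=1+1=2 → 14/19 = 0.7368
  mildew: TP=11, FP=0+1=1, FN=1+2=3 → 22/26 = 0.8462
Weighted-F1 score = Σ (supportᵢ/N)·F1 scoreᵢ with N=31: (8/31)·0.8235 + (9/31)·0.7368 + (14/31)·0.8462 = 0.809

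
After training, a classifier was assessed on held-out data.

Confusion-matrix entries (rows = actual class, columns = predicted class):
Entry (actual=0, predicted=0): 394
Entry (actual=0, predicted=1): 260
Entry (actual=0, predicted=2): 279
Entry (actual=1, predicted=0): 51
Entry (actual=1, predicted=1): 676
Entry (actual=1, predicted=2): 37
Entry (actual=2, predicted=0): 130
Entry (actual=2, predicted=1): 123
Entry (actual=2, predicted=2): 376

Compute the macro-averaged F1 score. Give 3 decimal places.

Per-class F1 score (2·TP/(2·TP+FP+FN)):
  0: TP=394, FP=51+130=181, FN=260+279=539 → 788/1508 = 0.5225
  1: TP=676, FP=260+123=383, FN=51+37=88 → 1352/1823 = 0.7416
  2: TP=376, FP=279+37=316, FN=130+123=253 → 752/1321 = 0.5693
Macro-F1 score = mean = (0.5225 + 0.7416 + 0.5693) / 3 = 0.611

0.611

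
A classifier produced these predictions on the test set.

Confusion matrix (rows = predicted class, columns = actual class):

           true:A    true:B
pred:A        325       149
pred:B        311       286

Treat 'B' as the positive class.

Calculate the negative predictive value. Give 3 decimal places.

0.686

NPV = TN/(TN+FN) = 325/(325+149) = 0.686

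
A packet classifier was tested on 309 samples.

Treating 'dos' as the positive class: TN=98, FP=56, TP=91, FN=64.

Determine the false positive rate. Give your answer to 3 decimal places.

0.364

FPR = FP/(FP+TN) = 56/(56+98) = 0.364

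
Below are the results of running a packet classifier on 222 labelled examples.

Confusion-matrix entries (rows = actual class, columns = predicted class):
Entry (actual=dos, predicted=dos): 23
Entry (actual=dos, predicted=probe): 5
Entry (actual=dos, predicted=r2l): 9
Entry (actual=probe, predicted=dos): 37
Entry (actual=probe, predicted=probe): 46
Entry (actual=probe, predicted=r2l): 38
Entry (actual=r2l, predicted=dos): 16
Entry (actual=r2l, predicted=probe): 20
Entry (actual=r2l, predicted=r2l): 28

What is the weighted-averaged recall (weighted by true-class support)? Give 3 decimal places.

0.437

Per-class recall (TP/(TP+FN)):
  dos: TP=23, FN=5+9=14 → 23/37 = 0.6216
  probe: TP=46, FN=37+38=75 → 46/121 = 0.3802
  r2l: TP=28, FN=16+20=36 → 28/64 = 0.4375
Weighted-recall = Σ (supportᵢ/N)·recallᵢ with N=222: (37/222)·0.6216 + (121/222)·0.3802 + (64/222)·0.4375 = 0.437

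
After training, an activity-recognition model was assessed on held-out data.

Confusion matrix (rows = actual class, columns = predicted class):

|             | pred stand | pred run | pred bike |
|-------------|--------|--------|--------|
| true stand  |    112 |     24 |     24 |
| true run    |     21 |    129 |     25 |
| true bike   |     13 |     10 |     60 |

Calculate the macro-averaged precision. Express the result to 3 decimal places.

Per-class precision (TP/(TP+FP)):
  stand: TP=112, FP=21+13=34 → 112/146 = 0.7671
  run: TP=129, FP=24+10=34 → 129/163 = 0.7914
  bike: TP=60, FP=24+25=49 → 60/109 = 0.5505
Macro-precision = mean = (0.7671 + 0.7914 + 0.5505) / 3 = 0.703

0.703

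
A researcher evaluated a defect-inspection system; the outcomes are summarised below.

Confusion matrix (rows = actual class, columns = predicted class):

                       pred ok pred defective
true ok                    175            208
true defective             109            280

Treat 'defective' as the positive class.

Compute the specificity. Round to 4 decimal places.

Specificity = TN/(TN+FP) = 175/(175+208) = 0.4569

0.4569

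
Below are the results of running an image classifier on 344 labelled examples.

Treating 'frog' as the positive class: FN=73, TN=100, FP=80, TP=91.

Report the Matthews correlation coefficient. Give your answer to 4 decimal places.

0.1103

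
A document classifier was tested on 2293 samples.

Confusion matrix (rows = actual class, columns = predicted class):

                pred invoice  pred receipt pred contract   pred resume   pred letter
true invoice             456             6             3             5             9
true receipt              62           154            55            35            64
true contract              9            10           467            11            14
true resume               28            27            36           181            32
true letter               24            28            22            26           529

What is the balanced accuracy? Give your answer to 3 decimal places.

0.744

Balanced accuracy = mean of per-class recall.
  invoice: recall = 456/479 = 0.9520
  receipt: recall = 154/370 = 0.4162
  contract: recall = 467/511 = 0.9139
  resume: recall = 181/304 = 0.5954
  letter: recall = 529/629 = 0.8410
Mean = (0.9520 + 0.4162 + 0.9139 + 0.5954 + 0.8410) / 5 = 0.744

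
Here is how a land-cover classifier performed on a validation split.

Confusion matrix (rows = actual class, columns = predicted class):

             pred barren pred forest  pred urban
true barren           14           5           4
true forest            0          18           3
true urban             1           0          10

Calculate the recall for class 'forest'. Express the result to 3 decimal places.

One-vs-rest for 'forest': TP = diagonal; FP = other classes predicted 'forest'; FN = 'forest' predicted as other.
recall = TP/(TP+FN).
forest: TP=18, FN=0+3=3 → 18/21 = 0.8571

0.857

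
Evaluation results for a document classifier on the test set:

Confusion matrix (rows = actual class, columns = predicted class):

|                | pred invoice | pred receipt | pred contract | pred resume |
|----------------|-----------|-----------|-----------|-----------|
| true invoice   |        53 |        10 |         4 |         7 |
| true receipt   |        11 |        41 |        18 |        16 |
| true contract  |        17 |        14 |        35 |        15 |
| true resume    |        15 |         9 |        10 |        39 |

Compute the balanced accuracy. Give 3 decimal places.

Balanced accuracy = mean of per-class recall.
  invoice: recall = 53/74 = 0.7162
  receipt: recall = 41/86 = 0.4767
  contract: recall = 35/81 = 0.4321
  resume: recall = 39/73 = 0.5342
Mean = (0.7162 + 0.4767 + 0.4321 + 0.5342) / 4 = 0.540

0.540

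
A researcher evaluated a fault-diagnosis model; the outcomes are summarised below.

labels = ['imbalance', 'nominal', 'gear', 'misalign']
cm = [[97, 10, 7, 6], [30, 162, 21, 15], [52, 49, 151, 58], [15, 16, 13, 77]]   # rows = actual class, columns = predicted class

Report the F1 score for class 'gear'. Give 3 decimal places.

Treat 'gear' as positive and all other classes as negative.
F1 score = 2·TP/(2·TP+FP+FN).
gear: TP=151, FP=7+21+13=41, FN=52+49+58=159 → 302/502 = 0.6016

0.602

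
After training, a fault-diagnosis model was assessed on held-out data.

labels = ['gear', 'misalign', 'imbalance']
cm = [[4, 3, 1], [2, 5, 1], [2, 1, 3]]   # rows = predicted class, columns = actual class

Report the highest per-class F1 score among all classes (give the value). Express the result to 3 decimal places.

Per-class F1 score (2·TP/(2·TP+FP+FN)):
  gear: TP=4, FP=3+1=4, FN=2+2=4 → 8/16 = 0.5000
  misalign: TP=5, FP=2+1=3, FN=3+1=4 → 10/17 = 0.5882
  imbalance: TP=3, FP=2+1=3, FN=1+1=2 → 6/11 = 0.5455
Highest is class 'misalign' with F1 score = 0.588.

0.588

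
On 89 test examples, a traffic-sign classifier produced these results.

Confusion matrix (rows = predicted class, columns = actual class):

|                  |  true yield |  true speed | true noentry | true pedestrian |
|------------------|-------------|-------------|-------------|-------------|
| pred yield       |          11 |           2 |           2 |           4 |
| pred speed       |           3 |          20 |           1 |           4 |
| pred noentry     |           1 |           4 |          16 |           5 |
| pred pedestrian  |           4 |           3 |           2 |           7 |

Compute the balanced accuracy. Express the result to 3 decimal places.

Balanced accuracy = mean of per-class recall.
  yield: recall = 11/19 = 0.5789
  speed: recall = 20/29 = 0.6897
  noentry: recall = 16/21 = 0.7619
  pedestrian: recall = 7/20 = 0.3500
Mean = (0.5789 + 0.6897 + 0.7619 + 0.3500) / 4 = 0.595

0.595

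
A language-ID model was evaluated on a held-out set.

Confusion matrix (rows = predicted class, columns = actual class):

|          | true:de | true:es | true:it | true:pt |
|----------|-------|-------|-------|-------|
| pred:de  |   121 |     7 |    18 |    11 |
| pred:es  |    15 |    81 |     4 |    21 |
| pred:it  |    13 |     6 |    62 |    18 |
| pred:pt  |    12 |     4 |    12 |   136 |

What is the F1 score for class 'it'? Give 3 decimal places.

0.636

Take TP from the diagonal, FP from the rest of the 'it' prediction marginal, FN from the rest of the 'it' actual marginal.
F1 score = 2·TP/(2·TP+FP+FN).
it: TP=62, FP=13+6+18=37, FN=18+4+12=34 → 124/195 = 0.6359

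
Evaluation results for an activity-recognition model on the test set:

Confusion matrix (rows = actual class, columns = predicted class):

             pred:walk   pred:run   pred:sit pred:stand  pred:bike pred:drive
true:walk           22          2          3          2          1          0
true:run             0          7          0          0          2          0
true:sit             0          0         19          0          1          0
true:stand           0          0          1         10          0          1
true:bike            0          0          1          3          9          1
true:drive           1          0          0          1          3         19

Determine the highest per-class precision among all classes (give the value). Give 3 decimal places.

Per-class precision (TP/(TP+FP)):
  walk: TP=22, FP=0+0+0+0+1=1 → 22/23 = 0.9565
  run: TP=7, FP=2+0+0+0+0=2 → 7/9 = 0.7778
  sit: TP=19, FP=3+0+1+1+0=5 → 19/24 = 0.7917
  stand: TP=10, FP=2+0+0+3+1=6 → 10/16 = 0.6250
  bike: TP=9, FP=1+2+1+0+3=7 → 9/16 = 0.5625
  drive: TP=19, FP=0+0+0+1+1=2 → 19/21 = 0.9048
Highest is class 'walk' with precision = 0.957.

0.957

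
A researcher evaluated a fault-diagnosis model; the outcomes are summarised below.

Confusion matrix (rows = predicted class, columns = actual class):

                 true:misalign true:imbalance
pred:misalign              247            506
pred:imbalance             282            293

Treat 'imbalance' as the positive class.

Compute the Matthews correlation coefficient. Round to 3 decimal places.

MCC = (TP·TN − FP·FN) / √((TP+FP)(TP+FN)(TN+FP)(TN+FN))
Numerator = 293·247 − 282·506 = -70321
Denominator = √(575·799·529·753) = √183005976225 = 427791.9777
MCC = -70321 / 427791.9777 = -0.164

-0.164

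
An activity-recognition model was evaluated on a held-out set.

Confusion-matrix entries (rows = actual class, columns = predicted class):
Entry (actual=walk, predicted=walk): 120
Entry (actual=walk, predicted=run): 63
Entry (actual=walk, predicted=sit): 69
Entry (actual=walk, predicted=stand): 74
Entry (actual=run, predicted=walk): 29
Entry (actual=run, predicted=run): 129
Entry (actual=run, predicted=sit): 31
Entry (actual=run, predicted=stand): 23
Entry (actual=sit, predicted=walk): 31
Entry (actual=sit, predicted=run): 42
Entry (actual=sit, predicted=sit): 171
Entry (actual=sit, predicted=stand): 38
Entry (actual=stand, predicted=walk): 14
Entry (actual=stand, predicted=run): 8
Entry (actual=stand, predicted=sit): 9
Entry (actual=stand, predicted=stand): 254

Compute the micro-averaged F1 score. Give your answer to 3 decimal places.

Micro-averaging pools counts across classes: ΣTP=674, ΣFP=431, ΣFN=431.
Micro-F1 score = 2·TP/(2·TP+FP+FN) on pooled counts = 0.610 (equals overall accuracy in single-label multiclass).

0.610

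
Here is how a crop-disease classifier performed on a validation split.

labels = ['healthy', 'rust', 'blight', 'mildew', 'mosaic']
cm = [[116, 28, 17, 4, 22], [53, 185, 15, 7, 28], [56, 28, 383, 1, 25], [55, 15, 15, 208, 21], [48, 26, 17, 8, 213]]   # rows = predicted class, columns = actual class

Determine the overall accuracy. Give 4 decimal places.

Accuracy = trace / total = (116+185+383+208+213=1105) / 1594 = 1105/1594 = 0.6932

0.6932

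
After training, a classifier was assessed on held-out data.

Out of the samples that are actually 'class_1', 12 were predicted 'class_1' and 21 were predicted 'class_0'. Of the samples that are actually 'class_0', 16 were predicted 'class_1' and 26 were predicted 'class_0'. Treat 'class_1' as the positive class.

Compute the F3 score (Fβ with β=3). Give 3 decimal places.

0.369

Fβ = (1+β²)·TP / ((1+β²)·TP + β²·FN + FP), with β²=9
= 10·12 / (10·12 + 9·21 + 16) = 0.369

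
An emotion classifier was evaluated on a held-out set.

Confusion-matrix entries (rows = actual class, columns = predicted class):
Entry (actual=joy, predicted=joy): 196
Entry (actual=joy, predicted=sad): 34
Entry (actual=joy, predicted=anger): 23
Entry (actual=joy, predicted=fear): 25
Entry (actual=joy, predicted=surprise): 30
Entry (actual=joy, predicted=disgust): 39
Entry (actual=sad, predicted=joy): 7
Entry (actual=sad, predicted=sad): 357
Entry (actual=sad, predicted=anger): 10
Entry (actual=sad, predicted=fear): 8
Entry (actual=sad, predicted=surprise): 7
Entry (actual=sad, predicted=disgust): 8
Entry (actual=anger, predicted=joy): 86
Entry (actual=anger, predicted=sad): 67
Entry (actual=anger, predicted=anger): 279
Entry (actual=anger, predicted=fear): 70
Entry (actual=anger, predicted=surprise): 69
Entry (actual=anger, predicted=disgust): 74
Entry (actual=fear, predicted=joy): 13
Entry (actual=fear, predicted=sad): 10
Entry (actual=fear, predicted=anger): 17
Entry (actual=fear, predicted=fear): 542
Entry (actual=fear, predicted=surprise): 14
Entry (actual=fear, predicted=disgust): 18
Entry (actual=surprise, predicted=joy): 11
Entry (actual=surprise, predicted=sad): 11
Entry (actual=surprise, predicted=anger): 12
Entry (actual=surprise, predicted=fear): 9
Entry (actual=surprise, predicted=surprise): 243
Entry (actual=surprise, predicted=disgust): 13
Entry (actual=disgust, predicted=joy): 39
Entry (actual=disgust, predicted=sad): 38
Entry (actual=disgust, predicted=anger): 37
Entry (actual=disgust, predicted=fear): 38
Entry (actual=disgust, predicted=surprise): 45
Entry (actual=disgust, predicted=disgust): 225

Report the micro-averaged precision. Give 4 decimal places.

Micro-averaging pools counts across classes: ΣTP=1842, ΣFP=882, ΣFN=882.
Micro-precision = TP/(TP+FP) on pooled counts = 0.6762 (equals overall accuracy in single-label multiclass).

0.6762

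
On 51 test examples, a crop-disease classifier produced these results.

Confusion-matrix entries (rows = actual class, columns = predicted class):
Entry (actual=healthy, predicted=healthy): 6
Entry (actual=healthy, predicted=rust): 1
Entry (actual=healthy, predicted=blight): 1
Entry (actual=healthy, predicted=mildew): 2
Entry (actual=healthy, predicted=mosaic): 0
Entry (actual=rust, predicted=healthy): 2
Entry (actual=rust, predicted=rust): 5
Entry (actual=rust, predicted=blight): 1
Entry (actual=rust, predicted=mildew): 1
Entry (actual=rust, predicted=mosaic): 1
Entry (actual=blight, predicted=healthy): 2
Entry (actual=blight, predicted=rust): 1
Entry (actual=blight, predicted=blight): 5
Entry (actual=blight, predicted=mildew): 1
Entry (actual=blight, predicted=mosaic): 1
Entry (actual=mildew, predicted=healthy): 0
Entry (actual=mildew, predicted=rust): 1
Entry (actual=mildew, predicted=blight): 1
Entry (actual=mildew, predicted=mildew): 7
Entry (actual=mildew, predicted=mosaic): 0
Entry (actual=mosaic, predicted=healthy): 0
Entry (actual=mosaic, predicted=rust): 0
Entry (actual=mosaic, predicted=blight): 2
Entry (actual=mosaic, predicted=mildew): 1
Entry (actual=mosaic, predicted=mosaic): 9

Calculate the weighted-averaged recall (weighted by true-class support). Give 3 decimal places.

0.627

Per-class recall (TP/(TP+FN)):
  healthy: TP=6, FN=1+1+2+0=4 → 6/10 = 0.6000
  rust: TP=5, FN=2+1+1+1=5 → 5/10 = 0.5000
  blight: TP=5, FN=2+1+1+1=5 → 5/10 = 0.5000
  mildew: TP=7, FN=0+1+1+0=2 → 7/9 = 0.7778
  mosaic: TP=9, FN=0+0+2+1=3 → 9/12 = 0.7500
Weighted-recall = Σ (supportᵢ/N)·recallᵢ with N=51: (10/51)·0.6000 + (10/51)·0.5000 + (10/51)·0.5000 + (9/51)·0.7778 + (12/51)·0.7500 = 0.627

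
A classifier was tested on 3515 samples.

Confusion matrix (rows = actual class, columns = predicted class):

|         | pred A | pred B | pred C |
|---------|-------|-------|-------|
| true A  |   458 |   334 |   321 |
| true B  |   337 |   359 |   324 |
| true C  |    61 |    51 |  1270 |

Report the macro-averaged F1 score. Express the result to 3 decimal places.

0.548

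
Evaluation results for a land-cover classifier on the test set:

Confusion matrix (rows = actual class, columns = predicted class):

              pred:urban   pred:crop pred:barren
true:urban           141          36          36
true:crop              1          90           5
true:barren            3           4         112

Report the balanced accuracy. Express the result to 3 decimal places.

Balanced accuracy = mean of per-class recall.
  urban: recall = 141/213 = 0.6620
  crop: recall = 90/96 = 0.9375
  barren: recall = 112/119 = 0.9412
Mean = (0.6620 + 0.9375 + 0.9412) / 3 = 0.847

0.847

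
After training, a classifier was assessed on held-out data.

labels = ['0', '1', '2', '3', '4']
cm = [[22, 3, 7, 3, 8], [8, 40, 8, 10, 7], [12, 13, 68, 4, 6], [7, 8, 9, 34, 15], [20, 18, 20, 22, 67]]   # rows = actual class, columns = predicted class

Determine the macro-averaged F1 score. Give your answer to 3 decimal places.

0.509

Per-class F1 score (2·TP/(2·TP+FP+FN)):
  0: TP=22, FP=8+12+7+20=47, FN=3+7+3+8=21 → 44/112 = 0.3929
  1: TP=40, FP=3+13+8+18=42, FN=8+8+10+7=33 → 80/155 = 0.5161
  2: TP=68, FP=7+8+9+20=44, FN=12+13+4+6=35 → 136/215 = 0.6326
  3: TP=34, FP=3+10+4+22=39, FN=7+8+9+15=39 → 68/146 = 0.4658
  4: TP=67, FP=8+7+6+15=36, FN=20+18+20+22=80 → 134/250 = 0.5360
Macro-F1 score = mean = (0.3929 + 0.5161 + 0.6326 + 0.4658 + 0.5360) / 5 = 0.509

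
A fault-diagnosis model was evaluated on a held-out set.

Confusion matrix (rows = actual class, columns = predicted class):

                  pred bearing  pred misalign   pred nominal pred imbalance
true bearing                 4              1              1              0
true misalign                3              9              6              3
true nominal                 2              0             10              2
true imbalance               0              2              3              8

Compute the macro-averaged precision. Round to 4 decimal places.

Per-class precision (TP/(TP+FP)):
  bearing: TP=4, FP=3+2+0=5 → 4/9 = 0.44444
  misalign: TP=9, FP=1+0+2=3 → 9/12 = 0.75000
  nominal: TP=10, FP=1+6+3=10 → 10/20 = 0.50000
  imbalance: TP=8, FP=0+3+2=5 → 8/13 = 0.61538
Macro-precision = mean = (0.44444 + 0.75000 + 0.50000 + 0.61538) / 4 = 0.5775

0.5775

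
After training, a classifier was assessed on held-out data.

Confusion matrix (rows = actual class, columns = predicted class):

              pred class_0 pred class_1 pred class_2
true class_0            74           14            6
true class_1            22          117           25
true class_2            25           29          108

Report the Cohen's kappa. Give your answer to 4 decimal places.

0.5629

Observed agreement pₒ = trace/N = 299/420 = 0.71190
Expected agreement pₑ = Σ (rowᵢ·colᵢ)/N² = (94·121 + 164·160 + 162·139)/420² = 0.34088
κ = (pₒ − pₑ)/(1 − pₑ) = (0.71190 − 0.34088)/(1 − 0.34088) = 0.5629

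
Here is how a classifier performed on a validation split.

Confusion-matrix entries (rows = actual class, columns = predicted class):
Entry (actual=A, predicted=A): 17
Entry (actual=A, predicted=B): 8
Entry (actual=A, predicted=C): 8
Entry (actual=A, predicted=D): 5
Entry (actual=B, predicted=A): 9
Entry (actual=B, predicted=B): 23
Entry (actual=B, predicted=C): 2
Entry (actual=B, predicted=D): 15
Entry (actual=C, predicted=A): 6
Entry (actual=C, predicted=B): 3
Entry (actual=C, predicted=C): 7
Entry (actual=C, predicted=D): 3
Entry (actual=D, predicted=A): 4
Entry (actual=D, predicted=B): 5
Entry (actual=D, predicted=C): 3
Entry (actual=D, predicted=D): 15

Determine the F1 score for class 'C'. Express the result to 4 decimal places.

Treat 'C' as positive and all other classes as negative.
F1 score = 2·TP/(2·TP+FP+FN).
C: TP=7, FP=8+2+3=13, FN=6+3+3=12 → 14/39 = 0.35897

0.3590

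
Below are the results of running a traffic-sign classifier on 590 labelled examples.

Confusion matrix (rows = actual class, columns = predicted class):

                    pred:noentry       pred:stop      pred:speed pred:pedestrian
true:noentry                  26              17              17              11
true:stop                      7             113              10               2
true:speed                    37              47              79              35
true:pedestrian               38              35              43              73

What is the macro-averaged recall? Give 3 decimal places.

0.502

Per-class recall (TP/(TP+FN)):
  noentry: TP=26, FN=17+17+11=45 → 26/71 = 0.3662
  stop: TP=113, FN=7+10+2=19 → 113/132 = 0.8561
  speed: TP=79, FN=37+47+35=119 → 79/198 = 0.3990
  pedestrian: TP=73, FN=38+35+43=116 → 73/189 = 0.3862
Macro-recall = mean = (0.3662 + 0.8561 + 0.3990 + 0.3862) / 4 = 0.502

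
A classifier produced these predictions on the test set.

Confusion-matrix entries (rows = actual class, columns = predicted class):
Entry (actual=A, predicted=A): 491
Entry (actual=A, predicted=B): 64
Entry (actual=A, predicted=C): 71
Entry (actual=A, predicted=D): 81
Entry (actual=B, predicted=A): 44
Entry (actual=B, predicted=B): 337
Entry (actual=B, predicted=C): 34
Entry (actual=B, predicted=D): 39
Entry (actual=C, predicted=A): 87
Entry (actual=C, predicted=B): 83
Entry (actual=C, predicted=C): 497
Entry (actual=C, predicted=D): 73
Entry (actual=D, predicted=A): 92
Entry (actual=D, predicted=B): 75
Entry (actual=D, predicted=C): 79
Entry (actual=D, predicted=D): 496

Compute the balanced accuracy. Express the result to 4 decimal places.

0.6942

Balanced accuracy = mean of per-class recall.
  A: recall = 491/707 = 0.69448
  B: recall = 337/454 = 0.74229
  C: recall = 497/740 = 0.67162
  D: recall = 496/742 = 0.66846
Mean = (0.69448 + 0.74229 + 0.67162 + 0.66846) / 4 = 0.6942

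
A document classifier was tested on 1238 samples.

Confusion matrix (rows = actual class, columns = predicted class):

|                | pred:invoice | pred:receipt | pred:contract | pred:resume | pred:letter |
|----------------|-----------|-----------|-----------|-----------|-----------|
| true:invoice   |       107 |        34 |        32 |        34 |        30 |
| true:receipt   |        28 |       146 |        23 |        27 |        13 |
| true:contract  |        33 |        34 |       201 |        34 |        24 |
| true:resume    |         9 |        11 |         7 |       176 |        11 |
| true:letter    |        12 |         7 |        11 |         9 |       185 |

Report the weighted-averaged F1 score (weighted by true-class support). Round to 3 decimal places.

Per-class F1 score (2·TP/(2·TP+FP+FN)):
  invoice: TP=107, FP=28+33+9+12=82, FN=34+32+34+30=130 → 214/426 = 0.5023
  receipt: TP=146, FP=34+34+11+7=86, FN=28+23+27+13=91 → 292/469 = 0.6226
  contract: TP=201, FP=32+23+7+11=73, FN=33+34+34+24=125 → 402/600 = 0.6700
  resume: TP=176, FP=34+27+34+9=104, FN=9+11+7+11=38 → 352/494 = 0.7126
  letter: TP=185, FP=30+13+24+11=78, FN=12+7+11+9=39 → 370/487 = 0.7598
Weighted-F1 score = Σ (supportᵢ/N)·F1 scoreᵢ with N=1238: (237/1238)·0.5023 + (237/1238)·0.6226 + (326/1238)·0.6700 + (214/1238)·0.7126 + (224/1238)·0.7598 = 0.652

0.652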